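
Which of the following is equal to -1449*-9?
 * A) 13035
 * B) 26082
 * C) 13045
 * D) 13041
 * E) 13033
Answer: D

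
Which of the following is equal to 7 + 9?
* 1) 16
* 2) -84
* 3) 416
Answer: 1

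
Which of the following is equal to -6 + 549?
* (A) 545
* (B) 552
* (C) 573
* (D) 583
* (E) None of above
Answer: E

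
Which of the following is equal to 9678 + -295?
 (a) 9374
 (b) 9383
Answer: b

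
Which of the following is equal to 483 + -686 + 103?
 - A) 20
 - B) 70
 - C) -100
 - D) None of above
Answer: C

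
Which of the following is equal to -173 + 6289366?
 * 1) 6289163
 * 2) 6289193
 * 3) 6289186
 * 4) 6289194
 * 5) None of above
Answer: 2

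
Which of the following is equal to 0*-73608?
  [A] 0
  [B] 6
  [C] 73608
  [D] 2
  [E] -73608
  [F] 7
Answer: A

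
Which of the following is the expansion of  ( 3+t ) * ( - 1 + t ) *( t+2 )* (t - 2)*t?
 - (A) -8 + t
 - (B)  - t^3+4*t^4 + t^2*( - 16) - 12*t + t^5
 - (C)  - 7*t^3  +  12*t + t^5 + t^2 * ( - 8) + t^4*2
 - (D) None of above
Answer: C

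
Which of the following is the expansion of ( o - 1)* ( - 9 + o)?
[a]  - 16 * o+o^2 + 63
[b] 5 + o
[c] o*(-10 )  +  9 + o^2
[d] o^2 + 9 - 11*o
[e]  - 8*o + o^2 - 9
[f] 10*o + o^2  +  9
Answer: c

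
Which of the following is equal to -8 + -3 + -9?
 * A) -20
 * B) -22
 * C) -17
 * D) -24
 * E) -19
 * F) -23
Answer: A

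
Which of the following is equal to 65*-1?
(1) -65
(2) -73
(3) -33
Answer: 1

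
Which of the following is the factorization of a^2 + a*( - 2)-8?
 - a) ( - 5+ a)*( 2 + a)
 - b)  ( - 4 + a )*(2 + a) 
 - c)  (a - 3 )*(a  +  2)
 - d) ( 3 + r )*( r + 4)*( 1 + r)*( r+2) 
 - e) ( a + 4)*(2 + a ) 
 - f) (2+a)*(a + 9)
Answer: b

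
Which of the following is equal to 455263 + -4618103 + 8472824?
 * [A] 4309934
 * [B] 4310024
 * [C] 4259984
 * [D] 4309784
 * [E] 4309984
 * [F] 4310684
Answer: E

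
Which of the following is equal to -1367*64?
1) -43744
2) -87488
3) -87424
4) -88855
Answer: 2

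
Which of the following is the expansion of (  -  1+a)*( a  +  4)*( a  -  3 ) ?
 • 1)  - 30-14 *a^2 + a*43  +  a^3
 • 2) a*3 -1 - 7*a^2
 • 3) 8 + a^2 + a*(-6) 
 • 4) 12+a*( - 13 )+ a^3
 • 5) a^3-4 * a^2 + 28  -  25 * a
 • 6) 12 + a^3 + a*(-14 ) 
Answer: 4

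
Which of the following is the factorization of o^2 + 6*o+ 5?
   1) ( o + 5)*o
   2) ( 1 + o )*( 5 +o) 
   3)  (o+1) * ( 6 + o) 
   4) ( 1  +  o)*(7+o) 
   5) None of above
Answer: 2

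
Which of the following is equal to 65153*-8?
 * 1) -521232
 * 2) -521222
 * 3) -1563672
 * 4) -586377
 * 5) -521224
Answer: 5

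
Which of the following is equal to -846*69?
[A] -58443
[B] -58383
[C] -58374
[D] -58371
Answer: C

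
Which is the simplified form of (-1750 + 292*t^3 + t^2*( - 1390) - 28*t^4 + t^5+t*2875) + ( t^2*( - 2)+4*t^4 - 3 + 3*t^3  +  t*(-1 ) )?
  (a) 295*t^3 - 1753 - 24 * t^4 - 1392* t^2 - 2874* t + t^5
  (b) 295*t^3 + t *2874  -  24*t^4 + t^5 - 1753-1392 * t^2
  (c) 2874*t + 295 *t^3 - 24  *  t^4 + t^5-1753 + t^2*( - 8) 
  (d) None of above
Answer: b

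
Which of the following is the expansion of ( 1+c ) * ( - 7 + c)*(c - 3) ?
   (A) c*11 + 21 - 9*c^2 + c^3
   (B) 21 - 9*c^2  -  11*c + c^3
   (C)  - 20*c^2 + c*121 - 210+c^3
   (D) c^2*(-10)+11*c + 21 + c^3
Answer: A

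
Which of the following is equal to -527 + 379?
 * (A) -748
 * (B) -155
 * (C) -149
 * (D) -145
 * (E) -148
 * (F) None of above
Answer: E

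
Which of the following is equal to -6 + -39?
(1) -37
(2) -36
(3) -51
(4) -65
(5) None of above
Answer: 5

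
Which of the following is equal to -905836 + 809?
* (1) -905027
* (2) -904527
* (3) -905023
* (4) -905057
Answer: 1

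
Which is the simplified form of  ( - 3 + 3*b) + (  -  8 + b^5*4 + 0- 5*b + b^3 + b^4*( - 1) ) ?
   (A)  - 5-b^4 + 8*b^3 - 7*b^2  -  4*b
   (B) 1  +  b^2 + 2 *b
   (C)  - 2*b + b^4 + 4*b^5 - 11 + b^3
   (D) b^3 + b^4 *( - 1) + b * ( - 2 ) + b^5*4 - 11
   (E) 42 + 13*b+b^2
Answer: D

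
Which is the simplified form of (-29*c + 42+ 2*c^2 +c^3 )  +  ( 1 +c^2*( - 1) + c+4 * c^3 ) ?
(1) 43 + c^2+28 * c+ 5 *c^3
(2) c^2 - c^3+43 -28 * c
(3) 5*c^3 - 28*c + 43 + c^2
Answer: 3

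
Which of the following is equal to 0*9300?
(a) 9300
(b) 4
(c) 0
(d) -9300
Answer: c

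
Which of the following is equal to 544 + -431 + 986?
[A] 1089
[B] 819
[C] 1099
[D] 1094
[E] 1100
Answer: C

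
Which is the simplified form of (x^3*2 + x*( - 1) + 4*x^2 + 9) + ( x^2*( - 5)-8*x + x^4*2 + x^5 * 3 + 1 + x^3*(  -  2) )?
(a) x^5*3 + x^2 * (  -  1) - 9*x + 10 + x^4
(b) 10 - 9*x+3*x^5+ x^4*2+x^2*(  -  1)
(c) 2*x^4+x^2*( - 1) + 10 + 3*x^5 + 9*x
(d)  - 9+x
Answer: b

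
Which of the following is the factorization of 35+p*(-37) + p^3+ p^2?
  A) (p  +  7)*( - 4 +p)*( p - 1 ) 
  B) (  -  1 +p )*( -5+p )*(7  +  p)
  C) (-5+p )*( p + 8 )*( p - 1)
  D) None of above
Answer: B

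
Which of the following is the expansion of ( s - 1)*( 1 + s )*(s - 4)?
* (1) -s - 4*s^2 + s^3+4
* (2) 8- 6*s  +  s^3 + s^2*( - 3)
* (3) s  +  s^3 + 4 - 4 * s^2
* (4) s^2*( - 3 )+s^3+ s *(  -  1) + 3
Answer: 1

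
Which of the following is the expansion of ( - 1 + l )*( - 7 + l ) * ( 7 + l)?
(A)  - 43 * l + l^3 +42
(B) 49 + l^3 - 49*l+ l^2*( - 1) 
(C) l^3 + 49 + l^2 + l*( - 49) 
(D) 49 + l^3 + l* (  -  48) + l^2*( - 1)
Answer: B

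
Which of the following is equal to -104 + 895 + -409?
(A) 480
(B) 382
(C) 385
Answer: B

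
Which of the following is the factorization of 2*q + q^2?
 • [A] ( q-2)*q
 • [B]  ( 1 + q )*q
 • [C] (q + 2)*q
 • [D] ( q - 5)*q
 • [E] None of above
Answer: C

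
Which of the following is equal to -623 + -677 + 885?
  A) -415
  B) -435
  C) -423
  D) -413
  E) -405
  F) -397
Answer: A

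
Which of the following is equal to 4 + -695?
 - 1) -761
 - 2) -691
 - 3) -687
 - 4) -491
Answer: 2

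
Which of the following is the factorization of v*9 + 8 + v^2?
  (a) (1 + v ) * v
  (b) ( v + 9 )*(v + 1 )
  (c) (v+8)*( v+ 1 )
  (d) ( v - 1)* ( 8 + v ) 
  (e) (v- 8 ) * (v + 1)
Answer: c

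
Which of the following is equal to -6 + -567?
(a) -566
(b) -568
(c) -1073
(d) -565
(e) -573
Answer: e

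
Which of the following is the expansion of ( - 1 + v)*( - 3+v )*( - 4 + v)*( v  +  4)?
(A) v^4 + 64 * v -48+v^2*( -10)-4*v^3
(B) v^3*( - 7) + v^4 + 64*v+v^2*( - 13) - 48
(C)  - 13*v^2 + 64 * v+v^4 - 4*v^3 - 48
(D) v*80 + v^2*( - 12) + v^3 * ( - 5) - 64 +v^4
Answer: C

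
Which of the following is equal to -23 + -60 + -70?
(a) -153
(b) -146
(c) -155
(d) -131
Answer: a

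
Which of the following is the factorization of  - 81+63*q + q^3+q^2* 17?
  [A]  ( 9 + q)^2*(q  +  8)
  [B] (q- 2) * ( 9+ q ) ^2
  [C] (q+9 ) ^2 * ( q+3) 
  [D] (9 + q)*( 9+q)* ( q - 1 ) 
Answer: D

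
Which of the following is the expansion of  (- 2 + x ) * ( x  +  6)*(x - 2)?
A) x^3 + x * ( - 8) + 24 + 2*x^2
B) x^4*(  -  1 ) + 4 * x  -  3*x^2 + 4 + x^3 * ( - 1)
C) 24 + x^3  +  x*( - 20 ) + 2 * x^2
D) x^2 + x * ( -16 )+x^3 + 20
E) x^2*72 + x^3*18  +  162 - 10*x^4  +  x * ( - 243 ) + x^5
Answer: C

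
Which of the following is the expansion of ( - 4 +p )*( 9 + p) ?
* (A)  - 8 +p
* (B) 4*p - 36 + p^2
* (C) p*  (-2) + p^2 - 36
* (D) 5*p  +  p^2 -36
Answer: D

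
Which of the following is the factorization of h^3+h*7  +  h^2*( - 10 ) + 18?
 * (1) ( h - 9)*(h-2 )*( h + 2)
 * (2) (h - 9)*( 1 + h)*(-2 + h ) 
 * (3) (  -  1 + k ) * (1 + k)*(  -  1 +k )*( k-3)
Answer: 2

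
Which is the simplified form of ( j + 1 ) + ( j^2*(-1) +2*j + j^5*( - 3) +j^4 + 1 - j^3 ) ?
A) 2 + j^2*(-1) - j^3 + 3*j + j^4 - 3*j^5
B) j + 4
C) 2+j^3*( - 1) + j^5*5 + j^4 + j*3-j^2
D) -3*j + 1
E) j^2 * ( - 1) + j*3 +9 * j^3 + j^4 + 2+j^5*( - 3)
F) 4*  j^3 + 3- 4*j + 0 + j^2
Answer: A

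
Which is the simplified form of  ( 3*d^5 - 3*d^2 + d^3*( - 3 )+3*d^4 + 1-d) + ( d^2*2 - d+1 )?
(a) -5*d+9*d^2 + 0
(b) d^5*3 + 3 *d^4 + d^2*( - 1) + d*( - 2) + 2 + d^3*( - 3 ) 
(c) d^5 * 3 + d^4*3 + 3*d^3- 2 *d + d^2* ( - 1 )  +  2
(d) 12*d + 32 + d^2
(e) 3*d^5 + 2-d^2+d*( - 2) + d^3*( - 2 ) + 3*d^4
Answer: b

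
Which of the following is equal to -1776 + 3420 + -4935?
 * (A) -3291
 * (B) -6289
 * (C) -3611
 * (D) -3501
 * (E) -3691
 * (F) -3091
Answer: A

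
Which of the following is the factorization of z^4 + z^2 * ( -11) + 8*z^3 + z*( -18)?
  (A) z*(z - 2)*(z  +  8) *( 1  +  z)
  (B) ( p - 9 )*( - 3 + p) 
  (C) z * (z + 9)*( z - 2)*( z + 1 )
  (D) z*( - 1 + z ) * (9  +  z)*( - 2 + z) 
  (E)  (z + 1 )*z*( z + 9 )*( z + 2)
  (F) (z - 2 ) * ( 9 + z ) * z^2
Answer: C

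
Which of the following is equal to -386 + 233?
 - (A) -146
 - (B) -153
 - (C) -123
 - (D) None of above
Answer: B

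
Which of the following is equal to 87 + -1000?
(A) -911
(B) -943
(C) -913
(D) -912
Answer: C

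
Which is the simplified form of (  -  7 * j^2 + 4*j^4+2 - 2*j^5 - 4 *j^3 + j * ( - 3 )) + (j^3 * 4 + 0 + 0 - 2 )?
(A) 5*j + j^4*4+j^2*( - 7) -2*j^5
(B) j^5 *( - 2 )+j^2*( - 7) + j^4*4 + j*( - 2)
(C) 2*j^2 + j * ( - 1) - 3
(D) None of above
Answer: D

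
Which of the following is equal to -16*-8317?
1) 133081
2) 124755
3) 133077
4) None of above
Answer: 4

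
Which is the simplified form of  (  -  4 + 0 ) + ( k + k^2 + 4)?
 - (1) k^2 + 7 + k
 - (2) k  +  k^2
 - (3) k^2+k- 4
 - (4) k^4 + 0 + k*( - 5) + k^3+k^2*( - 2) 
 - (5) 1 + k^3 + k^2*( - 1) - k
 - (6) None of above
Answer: 2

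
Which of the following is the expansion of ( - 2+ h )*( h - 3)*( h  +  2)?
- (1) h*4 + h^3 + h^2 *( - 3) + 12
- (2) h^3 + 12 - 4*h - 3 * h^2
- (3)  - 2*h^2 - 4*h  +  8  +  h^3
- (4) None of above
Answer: 2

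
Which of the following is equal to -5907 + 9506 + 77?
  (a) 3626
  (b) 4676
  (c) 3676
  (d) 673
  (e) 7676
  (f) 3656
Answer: c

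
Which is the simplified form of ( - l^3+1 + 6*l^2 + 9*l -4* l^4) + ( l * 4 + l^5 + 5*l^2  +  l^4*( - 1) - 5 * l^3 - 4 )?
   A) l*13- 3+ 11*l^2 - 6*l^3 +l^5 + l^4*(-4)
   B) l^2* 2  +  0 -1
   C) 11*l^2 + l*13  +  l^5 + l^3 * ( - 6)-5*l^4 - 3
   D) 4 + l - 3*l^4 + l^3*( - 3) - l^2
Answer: C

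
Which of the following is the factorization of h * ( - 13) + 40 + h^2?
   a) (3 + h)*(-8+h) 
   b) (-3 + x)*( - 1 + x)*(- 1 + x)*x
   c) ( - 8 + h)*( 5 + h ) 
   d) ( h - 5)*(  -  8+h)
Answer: d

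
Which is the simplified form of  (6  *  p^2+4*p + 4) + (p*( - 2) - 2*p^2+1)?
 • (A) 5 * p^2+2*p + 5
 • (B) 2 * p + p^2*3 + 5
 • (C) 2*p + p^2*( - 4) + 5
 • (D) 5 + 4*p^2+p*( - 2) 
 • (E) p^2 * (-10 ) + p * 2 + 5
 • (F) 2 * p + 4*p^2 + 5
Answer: F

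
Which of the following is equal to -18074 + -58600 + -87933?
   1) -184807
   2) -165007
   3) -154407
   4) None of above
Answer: 4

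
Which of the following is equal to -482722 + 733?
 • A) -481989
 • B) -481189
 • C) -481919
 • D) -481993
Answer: A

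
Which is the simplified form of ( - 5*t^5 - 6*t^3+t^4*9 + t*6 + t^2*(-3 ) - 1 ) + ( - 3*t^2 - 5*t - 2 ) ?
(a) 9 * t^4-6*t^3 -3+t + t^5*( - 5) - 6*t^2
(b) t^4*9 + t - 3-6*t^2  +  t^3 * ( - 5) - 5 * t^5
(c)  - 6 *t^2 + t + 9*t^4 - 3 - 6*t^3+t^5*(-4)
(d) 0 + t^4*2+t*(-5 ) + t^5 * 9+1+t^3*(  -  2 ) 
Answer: a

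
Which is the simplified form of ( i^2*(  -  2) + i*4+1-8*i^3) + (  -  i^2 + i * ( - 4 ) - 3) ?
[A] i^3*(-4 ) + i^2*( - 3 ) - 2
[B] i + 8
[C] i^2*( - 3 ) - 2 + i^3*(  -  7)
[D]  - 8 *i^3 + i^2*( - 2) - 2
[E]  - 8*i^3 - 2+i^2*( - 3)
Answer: E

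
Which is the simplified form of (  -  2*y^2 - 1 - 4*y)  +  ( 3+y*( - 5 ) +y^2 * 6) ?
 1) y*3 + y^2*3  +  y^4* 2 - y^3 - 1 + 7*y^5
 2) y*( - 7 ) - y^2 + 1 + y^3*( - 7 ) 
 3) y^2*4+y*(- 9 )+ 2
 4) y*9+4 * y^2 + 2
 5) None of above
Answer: 3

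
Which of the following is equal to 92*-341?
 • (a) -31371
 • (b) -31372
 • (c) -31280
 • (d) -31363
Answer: b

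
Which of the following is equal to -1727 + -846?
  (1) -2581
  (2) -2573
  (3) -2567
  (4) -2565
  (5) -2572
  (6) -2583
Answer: 2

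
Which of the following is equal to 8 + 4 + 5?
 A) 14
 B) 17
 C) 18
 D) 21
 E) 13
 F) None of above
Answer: B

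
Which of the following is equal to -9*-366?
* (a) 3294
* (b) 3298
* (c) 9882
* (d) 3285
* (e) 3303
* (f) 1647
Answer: a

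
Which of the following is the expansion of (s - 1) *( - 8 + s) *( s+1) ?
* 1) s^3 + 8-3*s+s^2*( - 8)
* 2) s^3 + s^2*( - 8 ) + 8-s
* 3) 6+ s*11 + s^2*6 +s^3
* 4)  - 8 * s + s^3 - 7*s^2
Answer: 2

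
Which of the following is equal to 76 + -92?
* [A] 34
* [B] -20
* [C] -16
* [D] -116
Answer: C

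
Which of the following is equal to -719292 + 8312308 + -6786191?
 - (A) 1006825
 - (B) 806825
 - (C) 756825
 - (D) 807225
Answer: B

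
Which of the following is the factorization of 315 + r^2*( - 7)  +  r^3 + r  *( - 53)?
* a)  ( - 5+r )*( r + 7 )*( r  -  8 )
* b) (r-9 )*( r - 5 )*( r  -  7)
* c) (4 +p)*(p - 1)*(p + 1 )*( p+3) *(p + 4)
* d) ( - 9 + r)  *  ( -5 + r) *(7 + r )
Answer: d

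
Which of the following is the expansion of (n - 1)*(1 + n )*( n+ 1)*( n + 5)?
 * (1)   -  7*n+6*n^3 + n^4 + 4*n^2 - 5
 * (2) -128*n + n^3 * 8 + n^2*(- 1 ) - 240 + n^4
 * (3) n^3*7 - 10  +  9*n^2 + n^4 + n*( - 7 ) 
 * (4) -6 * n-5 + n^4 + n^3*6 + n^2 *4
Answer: 4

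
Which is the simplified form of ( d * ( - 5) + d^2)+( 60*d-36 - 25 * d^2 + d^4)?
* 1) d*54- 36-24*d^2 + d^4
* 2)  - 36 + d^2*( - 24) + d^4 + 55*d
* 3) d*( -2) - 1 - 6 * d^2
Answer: 2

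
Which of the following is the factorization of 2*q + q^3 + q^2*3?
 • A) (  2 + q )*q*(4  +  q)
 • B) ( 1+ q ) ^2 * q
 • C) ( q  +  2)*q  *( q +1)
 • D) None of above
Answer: C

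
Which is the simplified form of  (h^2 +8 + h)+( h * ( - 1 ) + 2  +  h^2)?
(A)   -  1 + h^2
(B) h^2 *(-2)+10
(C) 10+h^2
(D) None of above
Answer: D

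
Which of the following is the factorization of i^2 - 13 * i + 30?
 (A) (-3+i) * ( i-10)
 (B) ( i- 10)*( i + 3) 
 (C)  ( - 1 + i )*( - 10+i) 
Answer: A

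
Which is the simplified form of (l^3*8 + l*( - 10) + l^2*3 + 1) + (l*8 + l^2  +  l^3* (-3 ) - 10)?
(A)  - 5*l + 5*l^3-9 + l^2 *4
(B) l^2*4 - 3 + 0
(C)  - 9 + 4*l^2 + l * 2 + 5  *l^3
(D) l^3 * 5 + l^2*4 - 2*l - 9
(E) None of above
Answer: D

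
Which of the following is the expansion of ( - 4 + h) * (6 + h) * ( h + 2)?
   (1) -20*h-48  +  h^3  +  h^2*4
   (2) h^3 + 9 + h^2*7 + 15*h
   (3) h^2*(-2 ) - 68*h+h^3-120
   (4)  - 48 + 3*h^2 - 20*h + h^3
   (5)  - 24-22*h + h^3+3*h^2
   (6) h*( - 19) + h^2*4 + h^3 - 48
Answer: 1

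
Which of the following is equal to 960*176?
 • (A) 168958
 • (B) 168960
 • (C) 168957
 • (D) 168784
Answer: B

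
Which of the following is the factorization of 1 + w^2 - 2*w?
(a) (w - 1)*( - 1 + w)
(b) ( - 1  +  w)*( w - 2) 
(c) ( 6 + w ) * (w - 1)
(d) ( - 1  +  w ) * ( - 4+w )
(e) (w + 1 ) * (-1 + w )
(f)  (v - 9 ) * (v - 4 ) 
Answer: a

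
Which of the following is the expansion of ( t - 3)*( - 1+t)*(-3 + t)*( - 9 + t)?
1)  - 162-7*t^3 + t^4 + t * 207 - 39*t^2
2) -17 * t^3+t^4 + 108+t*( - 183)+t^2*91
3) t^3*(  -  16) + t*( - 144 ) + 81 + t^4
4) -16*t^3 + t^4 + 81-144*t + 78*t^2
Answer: 4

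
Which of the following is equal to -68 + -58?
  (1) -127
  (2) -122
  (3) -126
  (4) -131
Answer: 3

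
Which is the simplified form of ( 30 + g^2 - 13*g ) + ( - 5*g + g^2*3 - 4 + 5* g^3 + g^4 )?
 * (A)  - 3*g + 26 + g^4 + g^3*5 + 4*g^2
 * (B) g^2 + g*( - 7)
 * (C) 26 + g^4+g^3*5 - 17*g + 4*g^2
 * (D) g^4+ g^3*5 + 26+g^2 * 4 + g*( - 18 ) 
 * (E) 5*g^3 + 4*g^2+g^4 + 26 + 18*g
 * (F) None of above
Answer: D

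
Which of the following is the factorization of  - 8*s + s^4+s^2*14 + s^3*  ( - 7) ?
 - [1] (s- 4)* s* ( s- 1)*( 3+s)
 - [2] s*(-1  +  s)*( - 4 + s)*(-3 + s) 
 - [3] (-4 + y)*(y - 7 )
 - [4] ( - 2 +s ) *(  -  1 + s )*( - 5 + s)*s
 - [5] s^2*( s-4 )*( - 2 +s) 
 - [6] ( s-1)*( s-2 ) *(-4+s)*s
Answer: 6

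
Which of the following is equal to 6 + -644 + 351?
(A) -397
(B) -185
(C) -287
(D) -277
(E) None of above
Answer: C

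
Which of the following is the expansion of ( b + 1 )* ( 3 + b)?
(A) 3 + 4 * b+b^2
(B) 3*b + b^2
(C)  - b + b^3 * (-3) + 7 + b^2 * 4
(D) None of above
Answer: A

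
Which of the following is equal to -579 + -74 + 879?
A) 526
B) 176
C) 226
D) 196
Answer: C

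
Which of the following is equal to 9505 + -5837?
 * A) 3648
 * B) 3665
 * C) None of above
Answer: C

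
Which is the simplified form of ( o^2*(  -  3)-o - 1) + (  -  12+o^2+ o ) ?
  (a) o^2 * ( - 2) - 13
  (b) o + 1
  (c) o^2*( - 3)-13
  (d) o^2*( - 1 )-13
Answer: a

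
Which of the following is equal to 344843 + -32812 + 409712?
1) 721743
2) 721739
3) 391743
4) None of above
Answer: 1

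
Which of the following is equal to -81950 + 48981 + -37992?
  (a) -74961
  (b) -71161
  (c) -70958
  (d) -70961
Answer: d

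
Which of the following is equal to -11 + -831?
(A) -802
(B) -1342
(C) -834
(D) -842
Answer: D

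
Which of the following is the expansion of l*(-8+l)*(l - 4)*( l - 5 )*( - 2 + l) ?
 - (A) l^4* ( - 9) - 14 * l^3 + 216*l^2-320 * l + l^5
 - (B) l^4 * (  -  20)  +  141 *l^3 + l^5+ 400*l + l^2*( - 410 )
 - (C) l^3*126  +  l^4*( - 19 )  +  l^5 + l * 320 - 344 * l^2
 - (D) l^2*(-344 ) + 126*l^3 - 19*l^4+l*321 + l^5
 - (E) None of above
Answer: C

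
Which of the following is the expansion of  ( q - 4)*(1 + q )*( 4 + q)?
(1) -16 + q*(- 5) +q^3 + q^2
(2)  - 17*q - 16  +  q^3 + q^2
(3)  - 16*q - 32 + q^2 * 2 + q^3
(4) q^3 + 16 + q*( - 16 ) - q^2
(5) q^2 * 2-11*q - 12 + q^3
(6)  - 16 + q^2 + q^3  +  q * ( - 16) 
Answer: 6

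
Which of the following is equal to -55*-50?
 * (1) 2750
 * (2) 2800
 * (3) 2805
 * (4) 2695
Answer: 1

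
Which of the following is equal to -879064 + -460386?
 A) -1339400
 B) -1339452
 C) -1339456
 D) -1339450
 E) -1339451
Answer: D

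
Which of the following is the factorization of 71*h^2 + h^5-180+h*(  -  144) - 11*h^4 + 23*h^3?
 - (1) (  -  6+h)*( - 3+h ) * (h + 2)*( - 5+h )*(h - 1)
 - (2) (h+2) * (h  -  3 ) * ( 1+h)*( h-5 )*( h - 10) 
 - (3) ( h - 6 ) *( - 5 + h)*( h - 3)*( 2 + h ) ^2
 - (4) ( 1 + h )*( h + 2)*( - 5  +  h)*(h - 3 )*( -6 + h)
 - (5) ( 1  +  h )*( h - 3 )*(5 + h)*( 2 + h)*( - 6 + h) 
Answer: 4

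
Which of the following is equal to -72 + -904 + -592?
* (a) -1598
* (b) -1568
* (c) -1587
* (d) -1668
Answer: b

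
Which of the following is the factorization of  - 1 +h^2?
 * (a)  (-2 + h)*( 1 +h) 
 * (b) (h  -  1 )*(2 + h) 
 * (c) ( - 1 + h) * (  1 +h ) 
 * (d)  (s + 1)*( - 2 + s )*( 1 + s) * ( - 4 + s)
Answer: c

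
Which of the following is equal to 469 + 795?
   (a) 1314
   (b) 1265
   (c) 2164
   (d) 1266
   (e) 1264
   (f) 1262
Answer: e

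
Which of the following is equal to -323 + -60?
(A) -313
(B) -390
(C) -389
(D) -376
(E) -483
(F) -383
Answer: F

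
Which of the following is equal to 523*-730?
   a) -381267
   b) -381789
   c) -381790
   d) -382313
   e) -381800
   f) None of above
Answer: c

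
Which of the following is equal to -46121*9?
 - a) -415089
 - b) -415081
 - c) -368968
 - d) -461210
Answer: a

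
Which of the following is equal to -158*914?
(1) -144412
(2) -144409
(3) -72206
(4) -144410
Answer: 1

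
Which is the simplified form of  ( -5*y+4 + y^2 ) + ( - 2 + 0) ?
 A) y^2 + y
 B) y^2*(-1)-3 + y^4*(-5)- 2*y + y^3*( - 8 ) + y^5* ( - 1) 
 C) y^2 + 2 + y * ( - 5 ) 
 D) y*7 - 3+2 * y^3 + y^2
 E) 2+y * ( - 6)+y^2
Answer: C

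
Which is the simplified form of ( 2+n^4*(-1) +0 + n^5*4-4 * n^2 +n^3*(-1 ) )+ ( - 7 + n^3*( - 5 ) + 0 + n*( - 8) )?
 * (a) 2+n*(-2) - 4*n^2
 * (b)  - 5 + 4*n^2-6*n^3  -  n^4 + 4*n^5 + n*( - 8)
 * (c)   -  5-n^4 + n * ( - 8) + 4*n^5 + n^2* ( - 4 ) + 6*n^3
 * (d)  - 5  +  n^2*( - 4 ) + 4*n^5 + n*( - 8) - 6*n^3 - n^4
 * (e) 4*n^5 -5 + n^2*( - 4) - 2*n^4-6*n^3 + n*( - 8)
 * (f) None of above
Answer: d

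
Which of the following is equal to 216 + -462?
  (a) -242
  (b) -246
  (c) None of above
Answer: b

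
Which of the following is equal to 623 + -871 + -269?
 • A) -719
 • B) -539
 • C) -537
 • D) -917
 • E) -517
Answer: E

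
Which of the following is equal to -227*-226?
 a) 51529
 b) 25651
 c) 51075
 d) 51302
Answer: d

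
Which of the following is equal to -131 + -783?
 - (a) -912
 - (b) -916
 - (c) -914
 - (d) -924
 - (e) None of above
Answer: c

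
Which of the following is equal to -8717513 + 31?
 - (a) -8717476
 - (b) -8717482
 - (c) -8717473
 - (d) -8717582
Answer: b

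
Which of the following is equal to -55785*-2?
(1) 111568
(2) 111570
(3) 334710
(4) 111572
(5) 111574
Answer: 2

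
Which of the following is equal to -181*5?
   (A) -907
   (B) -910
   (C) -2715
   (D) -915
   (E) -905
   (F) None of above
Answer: E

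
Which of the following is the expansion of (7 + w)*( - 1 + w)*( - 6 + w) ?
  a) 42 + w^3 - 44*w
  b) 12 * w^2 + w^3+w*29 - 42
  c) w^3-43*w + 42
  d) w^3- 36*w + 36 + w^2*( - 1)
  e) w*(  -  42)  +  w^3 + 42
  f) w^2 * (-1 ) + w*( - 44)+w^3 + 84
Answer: c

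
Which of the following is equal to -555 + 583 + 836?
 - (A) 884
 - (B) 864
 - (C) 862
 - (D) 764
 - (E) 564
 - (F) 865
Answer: B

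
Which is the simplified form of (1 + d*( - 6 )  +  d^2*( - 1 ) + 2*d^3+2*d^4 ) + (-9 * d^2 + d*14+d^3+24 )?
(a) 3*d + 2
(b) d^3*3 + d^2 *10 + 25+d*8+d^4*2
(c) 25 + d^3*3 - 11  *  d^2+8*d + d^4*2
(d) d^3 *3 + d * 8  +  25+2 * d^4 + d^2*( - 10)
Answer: d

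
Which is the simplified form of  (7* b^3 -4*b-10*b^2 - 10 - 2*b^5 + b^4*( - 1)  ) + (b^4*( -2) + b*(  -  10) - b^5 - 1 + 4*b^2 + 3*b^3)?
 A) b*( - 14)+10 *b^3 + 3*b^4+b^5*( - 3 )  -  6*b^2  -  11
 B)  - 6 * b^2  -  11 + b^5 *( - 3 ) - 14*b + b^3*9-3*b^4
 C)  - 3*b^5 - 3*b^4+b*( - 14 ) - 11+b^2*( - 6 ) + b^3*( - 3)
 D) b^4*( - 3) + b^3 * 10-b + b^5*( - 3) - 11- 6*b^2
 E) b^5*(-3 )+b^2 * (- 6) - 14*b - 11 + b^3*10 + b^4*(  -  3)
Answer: E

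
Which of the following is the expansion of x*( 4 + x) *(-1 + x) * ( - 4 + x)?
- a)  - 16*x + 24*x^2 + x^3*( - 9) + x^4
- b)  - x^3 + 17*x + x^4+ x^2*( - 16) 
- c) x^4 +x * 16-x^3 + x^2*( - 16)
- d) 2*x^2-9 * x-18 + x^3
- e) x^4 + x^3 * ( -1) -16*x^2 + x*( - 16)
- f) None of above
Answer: c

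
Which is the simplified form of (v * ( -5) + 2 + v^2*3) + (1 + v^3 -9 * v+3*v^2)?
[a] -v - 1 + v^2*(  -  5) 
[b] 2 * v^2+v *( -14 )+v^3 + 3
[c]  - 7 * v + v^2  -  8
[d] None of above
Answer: d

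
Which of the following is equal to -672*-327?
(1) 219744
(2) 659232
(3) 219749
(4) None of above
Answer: 1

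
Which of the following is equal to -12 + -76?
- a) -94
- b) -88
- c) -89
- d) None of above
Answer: b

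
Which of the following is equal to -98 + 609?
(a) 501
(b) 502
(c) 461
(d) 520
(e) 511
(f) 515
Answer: e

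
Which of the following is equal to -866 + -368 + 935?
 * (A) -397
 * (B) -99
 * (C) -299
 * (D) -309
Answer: C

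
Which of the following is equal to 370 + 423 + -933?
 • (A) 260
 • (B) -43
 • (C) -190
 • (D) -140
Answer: D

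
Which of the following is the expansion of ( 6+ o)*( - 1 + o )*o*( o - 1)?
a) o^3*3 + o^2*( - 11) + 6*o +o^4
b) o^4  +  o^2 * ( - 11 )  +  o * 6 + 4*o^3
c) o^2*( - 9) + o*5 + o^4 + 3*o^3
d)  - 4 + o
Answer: b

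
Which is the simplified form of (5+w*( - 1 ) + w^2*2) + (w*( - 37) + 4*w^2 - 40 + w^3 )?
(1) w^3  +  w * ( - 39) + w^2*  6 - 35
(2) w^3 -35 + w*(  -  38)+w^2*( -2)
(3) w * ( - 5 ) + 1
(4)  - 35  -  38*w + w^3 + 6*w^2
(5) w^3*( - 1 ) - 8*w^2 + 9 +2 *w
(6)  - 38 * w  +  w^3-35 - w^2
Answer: 4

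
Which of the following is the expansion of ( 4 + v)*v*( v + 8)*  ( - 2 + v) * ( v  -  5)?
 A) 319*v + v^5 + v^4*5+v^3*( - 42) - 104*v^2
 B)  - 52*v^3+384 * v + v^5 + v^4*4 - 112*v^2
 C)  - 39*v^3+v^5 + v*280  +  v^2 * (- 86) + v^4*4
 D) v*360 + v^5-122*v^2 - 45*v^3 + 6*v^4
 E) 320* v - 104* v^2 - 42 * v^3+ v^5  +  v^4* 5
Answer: E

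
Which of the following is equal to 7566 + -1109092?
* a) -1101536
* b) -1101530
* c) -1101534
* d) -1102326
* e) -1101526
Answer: e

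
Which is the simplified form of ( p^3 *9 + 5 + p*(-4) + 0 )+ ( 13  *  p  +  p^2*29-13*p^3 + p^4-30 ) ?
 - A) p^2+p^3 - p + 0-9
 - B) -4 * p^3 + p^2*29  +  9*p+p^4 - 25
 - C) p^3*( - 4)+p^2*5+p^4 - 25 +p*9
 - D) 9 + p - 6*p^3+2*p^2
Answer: B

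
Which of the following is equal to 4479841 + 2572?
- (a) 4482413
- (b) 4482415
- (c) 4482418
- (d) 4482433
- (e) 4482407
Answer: a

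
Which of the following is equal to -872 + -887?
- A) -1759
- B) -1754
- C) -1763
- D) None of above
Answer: A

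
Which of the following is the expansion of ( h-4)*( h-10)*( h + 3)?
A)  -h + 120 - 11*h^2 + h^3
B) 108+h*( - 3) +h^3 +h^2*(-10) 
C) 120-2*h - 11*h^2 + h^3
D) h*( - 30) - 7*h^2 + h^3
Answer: C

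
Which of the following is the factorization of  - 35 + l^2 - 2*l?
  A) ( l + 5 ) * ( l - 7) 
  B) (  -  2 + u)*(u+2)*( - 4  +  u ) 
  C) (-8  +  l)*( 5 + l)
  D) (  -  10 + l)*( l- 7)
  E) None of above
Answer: A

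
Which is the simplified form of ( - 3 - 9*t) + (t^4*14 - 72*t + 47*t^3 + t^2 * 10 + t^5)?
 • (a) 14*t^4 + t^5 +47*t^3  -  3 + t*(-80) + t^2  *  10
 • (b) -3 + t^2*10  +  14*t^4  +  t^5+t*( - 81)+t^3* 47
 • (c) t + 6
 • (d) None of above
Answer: b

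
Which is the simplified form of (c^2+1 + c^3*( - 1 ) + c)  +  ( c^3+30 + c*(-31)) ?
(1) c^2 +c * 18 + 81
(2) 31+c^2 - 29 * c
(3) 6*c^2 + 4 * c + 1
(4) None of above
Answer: 4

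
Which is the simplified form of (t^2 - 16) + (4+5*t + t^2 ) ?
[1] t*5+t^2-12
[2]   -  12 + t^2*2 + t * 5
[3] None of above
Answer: 2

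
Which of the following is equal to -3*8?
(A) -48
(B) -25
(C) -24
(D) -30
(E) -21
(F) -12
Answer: C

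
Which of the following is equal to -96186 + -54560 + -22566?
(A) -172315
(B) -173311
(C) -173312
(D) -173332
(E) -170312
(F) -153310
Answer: C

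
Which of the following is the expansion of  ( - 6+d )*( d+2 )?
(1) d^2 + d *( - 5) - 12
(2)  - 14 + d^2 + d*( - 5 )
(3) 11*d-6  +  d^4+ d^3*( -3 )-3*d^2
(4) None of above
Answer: 4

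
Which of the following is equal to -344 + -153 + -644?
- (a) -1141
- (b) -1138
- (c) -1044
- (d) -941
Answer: a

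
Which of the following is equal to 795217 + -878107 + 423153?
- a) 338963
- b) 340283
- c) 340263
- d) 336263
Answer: c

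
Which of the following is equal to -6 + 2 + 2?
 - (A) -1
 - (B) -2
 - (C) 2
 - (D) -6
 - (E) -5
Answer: B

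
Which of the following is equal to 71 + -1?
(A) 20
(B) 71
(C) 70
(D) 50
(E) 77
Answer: C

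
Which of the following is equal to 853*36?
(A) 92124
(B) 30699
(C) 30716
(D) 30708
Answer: D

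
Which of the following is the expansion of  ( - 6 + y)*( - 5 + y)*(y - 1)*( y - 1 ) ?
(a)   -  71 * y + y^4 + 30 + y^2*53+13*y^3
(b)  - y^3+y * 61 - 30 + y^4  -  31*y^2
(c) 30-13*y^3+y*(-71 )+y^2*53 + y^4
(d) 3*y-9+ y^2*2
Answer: c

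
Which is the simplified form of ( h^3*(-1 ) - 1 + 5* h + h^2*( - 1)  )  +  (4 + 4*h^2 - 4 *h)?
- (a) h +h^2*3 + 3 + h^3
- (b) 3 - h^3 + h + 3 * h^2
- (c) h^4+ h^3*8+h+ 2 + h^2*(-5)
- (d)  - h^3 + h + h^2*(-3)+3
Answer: b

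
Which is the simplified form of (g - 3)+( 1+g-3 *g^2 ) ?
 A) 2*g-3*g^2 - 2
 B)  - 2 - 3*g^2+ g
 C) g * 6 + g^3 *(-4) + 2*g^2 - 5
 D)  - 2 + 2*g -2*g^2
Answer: A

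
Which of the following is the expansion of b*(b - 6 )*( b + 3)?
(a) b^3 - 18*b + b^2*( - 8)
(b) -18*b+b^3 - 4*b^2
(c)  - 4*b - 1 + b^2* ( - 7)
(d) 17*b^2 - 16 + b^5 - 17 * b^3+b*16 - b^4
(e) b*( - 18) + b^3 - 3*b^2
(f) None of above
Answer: e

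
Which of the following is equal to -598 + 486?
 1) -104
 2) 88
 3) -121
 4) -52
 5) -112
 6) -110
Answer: 5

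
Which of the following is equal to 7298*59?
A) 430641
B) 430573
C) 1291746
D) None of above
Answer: D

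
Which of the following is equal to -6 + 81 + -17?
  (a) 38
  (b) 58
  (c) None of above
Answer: b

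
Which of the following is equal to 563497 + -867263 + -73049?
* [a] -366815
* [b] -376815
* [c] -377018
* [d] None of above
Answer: b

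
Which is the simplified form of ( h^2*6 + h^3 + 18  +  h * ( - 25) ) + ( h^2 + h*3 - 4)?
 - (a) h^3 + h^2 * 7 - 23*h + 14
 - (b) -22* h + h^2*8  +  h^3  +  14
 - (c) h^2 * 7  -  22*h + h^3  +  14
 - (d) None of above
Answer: c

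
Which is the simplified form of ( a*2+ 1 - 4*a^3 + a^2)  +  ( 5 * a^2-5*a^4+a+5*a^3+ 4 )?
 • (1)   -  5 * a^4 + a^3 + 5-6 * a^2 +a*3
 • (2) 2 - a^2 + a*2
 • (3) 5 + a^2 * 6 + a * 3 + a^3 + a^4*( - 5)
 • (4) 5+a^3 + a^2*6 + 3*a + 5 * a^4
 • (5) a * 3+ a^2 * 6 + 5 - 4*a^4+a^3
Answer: 3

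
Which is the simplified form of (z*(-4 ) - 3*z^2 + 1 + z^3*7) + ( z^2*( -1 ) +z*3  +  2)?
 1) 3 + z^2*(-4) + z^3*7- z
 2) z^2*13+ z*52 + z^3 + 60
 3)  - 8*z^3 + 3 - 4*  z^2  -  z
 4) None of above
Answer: 1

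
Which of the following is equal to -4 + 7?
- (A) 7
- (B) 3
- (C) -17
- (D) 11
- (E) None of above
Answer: B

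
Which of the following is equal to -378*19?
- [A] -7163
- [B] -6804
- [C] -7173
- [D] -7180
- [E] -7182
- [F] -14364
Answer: E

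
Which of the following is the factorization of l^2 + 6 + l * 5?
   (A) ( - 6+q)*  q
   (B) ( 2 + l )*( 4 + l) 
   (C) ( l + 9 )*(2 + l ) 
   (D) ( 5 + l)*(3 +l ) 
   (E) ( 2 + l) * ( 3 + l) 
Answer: E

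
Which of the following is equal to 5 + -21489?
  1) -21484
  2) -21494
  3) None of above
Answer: 1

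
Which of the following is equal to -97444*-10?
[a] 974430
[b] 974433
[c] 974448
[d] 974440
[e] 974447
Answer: d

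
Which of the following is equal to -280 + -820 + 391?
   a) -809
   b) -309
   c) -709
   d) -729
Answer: c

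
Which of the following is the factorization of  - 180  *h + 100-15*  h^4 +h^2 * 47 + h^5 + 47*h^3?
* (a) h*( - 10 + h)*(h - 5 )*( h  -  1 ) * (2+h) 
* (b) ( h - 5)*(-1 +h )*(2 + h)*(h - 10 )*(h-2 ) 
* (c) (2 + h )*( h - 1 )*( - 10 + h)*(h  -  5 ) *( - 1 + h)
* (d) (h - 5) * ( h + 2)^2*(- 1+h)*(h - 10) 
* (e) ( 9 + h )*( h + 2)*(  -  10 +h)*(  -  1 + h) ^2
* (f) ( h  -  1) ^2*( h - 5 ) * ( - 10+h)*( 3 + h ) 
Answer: c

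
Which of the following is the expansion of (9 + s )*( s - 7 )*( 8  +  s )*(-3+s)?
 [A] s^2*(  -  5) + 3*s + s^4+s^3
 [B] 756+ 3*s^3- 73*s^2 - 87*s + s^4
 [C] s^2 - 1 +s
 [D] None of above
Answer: D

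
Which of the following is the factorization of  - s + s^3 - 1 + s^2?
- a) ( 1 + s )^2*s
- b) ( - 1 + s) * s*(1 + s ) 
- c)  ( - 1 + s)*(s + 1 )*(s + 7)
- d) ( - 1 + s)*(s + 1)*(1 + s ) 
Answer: d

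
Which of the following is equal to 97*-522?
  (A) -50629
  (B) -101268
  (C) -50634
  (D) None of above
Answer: C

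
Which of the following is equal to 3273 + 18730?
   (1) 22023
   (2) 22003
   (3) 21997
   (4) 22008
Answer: 2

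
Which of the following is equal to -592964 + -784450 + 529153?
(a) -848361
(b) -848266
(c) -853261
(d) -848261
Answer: d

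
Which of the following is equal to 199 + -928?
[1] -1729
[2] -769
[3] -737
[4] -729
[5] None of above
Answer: 4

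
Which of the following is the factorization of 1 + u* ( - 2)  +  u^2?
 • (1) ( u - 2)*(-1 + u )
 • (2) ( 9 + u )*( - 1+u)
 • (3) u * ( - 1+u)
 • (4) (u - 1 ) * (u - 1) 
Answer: 4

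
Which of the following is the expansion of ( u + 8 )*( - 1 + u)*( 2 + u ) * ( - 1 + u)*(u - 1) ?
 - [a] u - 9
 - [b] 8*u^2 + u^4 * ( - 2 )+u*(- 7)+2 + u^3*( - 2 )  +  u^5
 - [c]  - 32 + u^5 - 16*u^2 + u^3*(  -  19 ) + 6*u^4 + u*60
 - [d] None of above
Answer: d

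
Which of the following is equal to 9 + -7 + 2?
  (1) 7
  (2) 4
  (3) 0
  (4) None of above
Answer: 2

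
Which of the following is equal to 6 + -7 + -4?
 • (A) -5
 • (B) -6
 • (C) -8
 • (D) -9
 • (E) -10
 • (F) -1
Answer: A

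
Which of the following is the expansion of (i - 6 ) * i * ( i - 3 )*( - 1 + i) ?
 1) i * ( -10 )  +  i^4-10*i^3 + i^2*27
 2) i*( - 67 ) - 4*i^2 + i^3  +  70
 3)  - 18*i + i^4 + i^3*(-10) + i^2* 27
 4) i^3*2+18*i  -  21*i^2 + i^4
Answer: 3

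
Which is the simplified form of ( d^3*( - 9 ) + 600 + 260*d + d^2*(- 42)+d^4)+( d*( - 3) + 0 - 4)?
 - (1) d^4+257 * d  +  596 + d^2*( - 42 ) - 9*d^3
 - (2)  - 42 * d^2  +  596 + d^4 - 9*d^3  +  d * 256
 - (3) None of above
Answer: 1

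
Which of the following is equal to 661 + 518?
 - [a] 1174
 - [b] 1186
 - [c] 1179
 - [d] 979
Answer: c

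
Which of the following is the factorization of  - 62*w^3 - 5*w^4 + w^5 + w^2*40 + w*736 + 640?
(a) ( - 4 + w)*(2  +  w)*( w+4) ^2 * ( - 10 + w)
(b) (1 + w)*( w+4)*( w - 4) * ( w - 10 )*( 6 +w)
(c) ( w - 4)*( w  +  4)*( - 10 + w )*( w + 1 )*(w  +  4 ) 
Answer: c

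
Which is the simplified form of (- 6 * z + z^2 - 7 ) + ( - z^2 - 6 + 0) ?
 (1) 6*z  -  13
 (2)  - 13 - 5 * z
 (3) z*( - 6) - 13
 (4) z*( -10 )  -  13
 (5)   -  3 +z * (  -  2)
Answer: 3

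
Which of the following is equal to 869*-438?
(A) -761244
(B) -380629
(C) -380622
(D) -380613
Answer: C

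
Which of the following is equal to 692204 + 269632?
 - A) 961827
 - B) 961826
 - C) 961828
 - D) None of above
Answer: D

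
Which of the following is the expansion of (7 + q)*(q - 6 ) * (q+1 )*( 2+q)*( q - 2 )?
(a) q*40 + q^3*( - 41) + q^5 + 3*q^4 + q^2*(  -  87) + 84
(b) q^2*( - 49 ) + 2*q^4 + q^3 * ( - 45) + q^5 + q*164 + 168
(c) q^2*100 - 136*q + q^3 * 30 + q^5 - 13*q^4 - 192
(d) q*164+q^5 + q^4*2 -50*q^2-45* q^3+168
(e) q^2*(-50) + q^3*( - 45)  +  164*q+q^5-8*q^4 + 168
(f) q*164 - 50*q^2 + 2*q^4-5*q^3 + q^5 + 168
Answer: d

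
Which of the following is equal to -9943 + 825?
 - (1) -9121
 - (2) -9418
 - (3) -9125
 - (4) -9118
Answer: 4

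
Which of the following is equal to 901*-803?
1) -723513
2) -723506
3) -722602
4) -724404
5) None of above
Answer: 5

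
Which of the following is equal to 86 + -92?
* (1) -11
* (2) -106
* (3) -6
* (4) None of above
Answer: 3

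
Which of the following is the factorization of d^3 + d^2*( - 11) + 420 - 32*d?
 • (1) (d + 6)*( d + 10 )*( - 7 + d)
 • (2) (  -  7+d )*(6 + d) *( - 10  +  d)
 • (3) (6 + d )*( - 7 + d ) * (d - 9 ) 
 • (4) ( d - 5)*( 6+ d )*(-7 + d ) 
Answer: 2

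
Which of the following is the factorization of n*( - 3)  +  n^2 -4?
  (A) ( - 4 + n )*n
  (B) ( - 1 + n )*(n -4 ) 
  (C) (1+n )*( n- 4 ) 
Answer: C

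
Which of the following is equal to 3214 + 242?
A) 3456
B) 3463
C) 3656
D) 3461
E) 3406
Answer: A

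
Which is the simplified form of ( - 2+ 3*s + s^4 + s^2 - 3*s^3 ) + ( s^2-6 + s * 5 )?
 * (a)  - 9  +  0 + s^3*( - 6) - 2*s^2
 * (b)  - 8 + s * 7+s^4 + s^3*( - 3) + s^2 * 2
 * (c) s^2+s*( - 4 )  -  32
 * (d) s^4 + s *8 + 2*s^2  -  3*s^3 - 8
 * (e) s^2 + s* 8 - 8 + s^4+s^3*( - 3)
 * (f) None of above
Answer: d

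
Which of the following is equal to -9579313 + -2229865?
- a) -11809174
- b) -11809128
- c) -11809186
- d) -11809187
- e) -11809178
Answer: e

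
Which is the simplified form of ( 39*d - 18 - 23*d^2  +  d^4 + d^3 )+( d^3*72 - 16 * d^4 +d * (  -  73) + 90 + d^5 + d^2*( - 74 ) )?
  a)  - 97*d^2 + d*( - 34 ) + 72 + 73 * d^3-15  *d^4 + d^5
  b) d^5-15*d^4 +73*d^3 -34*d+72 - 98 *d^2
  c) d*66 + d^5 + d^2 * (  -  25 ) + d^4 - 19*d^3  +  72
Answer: a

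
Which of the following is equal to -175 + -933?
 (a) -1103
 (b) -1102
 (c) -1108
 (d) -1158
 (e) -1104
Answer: c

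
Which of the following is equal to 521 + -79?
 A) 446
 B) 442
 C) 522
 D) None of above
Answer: B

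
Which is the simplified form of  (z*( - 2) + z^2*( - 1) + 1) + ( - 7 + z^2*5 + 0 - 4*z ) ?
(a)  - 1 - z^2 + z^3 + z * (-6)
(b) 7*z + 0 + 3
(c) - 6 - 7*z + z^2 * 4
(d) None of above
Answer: d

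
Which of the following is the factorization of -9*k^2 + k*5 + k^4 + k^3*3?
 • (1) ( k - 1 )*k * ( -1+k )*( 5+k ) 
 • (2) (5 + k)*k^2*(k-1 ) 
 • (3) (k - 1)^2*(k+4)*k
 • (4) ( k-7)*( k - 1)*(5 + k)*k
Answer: 1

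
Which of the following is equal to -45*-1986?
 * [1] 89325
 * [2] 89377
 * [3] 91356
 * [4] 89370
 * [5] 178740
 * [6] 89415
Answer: 4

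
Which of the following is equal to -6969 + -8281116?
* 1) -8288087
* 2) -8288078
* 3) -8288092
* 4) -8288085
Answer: 4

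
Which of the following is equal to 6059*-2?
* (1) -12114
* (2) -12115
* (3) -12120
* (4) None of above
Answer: 4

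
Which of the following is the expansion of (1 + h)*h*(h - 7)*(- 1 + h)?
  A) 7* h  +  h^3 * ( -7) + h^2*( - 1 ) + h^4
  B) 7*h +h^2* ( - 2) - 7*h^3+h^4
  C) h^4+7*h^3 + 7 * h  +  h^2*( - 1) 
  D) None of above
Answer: A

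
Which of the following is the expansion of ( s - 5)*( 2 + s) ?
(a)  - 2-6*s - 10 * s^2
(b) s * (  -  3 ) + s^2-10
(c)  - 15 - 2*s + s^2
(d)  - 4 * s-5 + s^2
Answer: b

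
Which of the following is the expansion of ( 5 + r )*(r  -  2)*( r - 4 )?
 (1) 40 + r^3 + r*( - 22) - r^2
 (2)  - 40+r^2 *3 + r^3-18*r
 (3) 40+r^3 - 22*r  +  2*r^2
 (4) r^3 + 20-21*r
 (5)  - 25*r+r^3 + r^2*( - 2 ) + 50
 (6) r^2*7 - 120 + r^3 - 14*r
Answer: 1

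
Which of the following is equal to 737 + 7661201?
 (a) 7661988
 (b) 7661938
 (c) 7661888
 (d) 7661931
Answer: b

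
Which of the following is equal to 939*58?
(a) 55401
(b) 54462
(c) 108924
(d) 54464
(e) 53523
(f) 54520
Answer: b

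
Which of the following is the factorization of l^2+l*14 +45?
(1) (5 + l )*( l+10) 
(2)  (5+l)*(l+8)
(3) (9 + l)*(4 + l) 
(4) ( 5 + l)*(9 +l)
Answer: 4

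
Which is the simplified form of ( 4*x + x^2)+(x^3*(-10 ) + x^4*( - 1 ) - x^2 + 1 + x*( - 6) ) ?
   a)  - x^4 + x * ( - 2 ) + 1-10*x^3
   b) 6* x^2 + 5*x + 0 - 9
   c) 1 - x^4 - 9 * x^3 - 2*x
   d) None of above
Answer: a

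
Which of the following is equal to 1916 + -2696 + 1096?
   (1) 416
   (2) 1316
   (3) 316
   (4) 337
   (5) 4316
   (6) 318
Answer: 3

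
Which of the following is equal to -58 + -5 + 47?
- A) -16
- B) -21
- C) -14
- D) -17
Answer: A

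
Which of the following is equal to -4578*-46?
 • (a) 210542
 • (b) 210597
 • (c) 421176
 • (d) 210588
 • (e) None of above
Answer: d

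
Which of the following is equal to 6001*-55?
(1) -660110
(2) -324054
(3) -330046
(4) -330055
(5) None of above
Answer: 4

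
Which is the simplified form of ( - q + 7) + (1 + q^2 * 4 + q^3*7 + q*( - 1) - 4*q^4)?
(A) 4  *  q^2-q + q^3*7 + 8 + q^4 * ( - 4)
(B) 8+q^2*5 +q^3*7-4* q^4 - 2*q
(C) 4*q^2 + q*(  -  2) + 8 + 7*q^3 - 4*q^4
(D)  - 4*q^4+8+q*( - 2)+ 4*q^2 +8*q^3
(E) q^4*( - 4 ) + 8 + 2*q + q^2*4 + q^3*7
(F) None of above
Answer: C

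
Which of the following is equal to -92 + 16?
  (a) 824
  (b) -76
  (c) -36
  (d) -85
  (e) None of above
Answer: b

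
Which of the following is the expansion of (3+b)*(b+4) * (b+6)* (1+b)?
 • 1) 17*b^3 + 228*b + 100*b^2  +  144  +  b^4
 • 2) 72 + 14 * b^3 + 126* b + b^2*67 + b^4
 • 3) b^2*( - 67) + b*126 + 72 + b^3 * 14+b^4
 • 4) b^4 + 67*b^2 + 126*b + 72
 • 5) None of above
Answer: 2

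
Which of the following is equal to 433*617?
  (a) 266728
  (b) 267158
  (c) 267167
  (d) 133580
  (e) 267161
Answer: e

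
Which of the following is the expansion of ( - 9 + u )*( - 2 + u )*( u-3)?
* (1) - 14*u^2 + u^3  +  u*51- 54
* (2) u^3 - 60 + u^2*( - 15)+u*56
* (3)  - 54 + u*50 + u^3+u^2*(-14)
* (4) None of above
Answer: 1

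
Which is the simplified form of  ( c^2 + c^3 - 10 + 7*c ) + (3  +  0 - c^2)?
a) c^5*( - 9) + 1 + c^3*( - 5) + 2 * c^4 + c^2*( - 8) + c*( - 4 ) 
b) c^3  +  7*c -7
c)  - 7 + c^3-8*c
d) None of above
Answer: b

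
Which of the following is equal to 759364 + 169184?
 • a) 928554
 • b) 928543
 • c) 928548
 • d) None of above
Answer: c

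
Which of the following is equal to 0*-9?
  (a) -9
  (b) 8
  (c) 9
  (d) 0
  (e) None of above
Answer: d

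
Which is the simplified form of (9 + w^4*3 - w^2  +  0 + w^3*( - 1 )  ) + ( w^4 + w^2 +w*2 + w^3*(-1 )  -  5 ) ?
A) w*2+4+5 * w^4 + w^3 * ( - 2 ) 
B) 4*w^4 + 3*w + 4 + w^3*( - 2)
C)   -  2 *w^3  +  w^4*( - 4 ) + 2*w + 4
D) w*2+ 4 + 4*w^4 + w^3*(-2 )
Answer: D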